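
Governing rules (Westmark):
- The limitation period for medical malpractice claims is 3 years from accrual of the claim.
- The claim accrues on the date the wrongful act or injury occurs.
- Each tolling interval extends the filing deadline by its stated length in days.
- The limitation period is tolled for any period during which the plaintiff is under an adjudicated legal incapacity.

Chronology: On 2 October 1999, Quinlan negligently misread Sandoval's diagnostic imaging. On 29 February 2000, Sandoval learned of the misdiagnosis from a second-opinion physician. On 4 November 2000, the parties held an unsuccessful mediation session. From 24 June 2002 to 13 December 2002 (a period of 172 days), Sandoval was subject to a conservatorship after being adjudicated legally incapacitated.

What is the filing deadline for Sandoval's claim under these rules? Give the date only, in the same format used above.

23 March 2003

The claim accrued on 2 October 1999, when the wrongful act occurred; under the stated occurrence rule the 29 February 2000 discovery does not delay accrual.
The untolled deadline — 3 years after 2 October 1999 — is 2 October 2002.
The period was tolled for 172 days by the plaintiff's legal incapacity (24 June 2002 to 13 December 2002), pushing the deadline to 23 March 2003.
The other events in the timeline have no effect on the limitation period under the stated rules.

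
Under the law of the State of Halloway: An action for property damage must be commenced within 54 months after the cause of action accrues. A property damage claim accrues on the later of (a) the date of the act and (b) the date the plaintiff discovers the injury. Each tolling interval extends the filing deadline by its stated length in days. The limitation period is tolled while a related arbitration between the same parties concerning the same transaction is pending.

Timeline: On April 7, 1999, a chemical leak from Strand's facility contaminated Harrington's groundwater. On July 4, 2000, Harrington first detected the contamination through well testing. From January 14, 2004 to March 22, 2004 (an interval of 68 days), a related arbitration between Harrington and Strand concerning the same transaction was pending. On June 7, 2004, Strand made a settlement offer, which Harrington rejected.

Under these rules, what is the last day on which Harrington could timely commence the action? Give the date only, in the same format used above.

March 13, 2005

Because discovery on July 4, 2000 post-dates the April 7, 1999 act, accrual under the later-of rule falls on July 4, 2000.
Adding the 54 months base period to July 4, 2000 gives a deadline of January 4, 2005, before any tolling.
The pending related arbitration from January 14, 2004 to March 22, 2004 tolled the period for 68 days, extending the deadline to March 13, 2005.
The other events in the timeline have no effect on the limitation period under the stated rules.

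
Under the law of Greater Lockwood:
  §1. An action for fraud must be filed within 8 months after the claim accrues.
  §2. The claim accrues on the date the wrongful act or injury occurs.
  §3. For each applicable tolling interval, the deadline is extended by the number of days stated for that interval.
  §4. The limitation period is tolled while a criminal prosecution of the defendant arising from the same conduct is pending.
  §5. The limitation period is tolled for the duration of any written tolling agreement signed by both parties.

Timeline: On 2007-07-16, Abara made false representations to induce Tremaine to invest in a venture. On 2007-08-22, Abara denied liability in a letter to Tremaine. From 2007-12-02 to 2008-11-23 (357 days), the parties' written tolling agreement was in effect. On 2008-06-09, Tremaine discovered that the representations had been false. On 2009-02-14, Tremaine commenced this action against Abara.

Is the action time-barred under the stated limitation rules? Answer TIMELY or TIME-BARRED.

Accrual is governed by the date of the act, so the period began to run on 2007-07-16; the later discovery on 2008-06-09 is irrelevant under the stated rule.
8 months from 2007-07-16 is 2008-03-16.
The period was tolled for 357 days by the written tolling agreement (2007-12-02 to 2008-11-23), pushing the deadline to 2009-03-08.
Nothing else in the chronology tolls or restarts the period.
Filing on 2009-02-14 beat the 2009-03-08 deadline — the action is timely.

TIMELY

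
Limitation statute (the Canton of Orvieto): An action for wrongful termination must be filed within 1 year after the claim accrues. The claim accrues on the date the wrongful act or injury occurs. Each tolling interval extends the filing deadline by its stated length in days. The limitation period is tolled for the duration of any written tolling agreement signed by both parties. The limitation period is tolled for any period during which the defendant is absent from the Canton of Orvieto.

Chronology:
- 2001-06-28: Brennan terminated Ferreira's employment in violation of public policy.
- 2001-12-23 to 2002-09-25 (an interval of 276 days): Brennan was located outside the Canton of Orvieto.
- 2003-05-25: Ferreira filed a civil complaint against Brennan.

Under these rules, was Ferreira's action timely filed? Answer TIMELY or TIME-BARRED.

The claim accrued on 2001-06-28, the date of the act.
The untolled deadline — 1 year after 2001-06-28 — is 2002-06-28.
The period was tolled for 276 days by the defendant's absence from the jurisdiction (2001-12-23 to 2002-09-25), pushing the deadline to 2003-03-31.
The 2003-05-25 filing falls after the 2003-03-31 deadline; the claim is time-barred.

TIME-BARRED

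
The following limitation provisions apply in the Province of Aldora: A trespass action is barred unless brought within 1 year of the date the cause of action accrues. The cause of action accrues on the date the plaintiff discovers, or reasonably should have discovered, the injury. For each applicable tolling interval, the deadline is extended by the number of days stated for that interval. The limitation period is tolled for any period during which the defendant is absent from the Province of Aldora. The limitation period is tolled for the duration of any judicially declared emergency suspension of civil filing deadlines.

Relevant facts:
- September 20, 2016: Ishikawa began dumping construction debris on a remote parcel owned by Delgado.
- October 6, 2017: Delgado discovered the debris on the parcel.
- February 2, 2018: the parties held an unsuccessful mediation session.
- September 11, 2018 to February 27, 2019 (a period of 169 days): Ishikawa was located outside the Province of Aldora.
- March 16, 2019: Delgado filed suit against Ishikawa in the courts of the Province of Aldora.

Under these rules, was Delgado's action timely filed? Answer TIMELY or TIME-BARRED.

The claim did not accrue until Delgado discovered the injury on October 6, 2017; the September 20, 2016 act date does not start the clock under the stated rule.
1 year from October 6, 2017 is October 6, 2018.
The defendant's absence from the jurisdiction from September 11, 2018 to February 27, 2019 tolled the period for 169 days, extending the deadline to March 24, 2019.
The other events in the timeline have no effect on the limitation period under the stated rules.
Filing on March 16, 2019 beat the March 24, 2019 deadline — the action is timely.

TIMELY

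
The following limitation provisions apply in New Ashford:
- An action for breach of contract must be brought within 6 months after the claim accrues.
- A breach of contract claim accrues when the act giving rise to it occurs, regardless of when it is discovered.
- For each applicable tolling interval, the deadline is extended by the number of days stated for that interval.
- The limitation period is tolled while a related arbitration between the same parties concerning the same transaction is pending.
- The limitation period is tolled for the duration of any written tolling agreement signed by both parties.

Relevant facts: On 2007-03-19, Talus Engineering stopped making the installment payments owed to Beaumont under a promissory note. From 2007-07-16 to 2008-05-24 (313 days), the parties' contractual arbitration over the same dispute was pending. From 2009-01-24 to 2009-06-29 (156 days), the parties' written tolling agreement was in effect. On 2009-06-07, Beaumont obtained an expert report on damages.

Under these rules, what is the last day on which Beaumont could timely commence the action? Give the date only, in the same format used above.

2008-07-28

The limitation period began to run on 2007-03-19.
The untolled deadline — 6 months after 2007-03-19 — is 2007-09-19.
The pending related arbitration from 2007-07-16 to 2008-05-24 tolled the period for 313 days, extending the deadline to 2008-07-28.
The written tolling agreement starting 2009-01-24 came too late — the period had run on 2008-07-28 — and so does not extend the deadline.
None of the other events listed affects the running of the period under the stated rules.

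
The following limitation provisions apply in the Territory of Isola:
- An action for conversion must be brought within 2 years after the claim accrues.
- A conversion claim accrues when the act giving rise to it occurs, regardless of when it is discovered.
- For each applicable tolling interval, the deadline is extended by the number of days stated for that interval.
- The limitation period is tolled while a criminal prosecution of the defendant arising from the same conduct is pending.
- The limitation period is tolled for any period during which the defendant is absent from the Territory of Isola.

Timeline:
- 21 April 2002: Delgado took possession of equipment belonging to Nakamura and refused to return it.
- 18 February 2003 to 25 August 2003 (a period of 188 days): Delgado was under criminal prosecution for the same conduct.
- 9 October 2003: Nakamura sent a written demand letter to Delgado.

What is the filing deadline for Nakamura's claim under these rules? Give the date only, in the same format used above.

26 October 2004

The claim accrued on 21 April 2002, the date of the act.
Adding the 2 years base period to 21 April 2002 gives a deadline of 21 April 2004, before any tolling.
Because the pending criminal prosecution ran from 18 February 2003 to 25 August 2003, the deadline is extended by 188 days to 26 October 2004.
Nothing else in the chronology tolls or restarts the period.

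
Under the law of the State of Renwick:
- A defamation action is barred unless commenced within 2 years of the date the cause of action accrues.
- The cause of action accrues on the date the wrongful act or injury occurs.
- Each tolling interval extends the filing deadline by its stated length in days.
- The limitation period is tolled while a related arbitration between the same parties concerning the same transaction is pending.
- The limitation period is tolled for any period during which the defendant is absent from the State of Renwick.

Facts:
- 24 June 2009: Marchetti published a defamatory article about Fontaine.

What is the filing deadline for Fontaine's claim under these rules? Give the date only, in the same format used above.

The cause of action accrued on 24 June 2009, the date of the act.
2 years from 24 June 2009 is 24 June 2011.

24 June 2011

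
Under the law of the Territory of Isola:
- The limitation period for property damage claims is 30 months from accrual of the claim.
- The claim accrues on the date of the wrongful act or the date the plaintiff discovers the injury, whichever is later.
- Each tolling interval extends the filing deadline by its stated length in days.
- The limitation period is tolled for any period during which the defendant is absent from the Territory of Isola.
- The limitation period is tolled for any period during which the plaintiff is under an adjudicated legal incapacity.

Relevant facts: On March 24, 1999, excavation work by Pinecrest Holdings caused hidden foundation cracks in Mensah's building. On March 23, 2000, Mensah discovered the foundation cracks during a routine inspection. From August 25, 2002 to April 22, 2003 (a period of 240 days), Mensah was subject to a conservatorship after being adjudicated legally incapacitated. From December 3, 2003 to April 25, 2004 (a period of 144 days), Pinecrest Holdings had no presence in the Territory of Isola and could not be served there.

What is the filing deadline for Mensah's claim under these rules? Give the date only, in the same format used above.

May 21, 2003

Because discovery on March 23, 2000 post-dates the March 24, 1999 act, accrual under the later-of rule falls on March 23, 2000.
30 months from March 23, 2000 is September 23, 2002.
The plaintiff's legal incapacity from August 25, 2002 to April 22, 2003 tolled the period for 240 days, extending the deadline to May 21, 2003.
The defendant's absence from the jurisdiction starting December 3, 2003 came too late — the period had run on May 21, 2003 — and so does not extend the deadline.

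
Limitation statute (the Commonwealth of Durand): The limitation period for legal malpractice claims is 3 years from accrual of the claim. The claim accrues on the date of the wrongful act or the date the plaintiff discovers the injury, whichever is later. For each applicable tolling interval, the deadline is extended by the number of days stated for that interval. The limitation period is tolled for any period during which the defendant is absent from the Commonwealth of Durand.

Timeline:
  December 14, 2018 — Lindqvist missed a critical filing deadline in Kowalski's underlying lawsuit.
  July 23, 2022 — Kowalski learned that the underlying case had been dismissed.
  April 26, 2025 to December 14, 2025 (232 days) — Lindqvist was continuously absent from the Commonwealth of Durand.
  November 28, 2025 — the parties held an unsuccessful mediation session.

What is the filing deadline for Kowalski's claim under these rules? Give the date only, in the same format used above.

March 12, 2026

Taking the later of the act (December 14, 2018) and discovery (July 23, 2022), the claim accrued on July 23, 2022.
Adding the 3 years base period to July 23, 2022 gives a deadline of July 23, 2025, before any tolling.
The period was tolled for 232 days by the defendant's absence from the jurisdiction (April 26, 2025 to December 14, 2025), pushing the deadline to March 12, 2026.
Nothing else in the chronology tolls or restarts the period.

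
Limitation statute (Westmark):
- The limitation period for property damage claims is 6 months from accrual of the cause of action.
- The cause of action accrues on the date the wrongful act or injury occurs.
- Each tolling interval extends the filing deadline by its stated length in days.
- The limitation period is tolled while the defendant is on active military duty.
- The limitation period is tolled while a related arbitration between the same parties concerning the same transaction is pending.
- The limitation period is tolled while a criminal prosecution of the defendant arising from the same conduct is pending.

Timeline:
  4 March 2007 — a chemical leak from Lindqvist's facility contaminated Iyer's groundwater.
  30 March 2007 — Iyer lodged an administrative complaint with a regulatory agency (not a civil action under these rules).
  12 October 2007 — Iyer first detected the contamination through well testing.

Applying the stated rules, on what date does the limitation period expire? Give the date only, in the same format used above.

4 September 2007

The claim accrued on 4 March 2007, when the wrongful act occurred; under the stated occurrence rule the 12 October 2007 discovery does not delay accrual.
6 months from 4 March 2007 is 4 September 2007.
Nothing else in the chronology tolls or restarts the period.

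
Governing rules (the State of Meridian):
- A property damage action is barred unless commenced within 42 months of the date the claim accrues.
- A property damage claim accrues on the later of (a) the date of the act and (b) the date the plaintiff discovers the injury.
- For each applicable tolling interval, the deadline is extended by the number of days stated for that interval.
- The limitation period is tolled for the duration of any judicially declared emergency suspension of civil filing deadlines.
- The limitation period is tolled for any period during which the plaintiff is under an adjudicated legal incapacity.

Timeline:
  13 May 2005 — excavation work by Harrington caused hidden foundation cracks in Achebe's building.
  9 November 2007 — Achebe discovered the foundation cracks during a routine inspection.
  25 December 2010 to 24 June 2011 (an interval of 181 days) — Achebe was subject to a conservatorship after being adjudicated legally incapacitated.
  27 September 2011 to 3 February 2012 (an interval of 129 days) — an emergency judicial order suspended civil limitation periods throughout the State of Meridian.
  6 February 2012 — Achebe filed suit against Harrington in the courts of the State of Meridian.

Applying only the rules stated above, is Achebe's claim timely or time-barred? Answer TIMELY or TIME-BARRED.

Because discovery on 9 November 2007 post-dates the 13 May 2005 act, accrual under the later-of rule falls on 9 November 2007.
42 months from 9 November 2007 is 9 May 2011.
Because the plaintiff's legal incapacity ran from 25 December 2010 to 24 June 2011, the deadline is extended by 181 days to 6 November 2011.
The emergency suspension of filing deadlines from 27 September 2011 to 3 February 2012 tolled the period for 129 days, extending the deadline to 14 March 2012.
Achebe filed on 6 February 2012, before the 14 March 2012 deadline, so the action is timely.

TIMELY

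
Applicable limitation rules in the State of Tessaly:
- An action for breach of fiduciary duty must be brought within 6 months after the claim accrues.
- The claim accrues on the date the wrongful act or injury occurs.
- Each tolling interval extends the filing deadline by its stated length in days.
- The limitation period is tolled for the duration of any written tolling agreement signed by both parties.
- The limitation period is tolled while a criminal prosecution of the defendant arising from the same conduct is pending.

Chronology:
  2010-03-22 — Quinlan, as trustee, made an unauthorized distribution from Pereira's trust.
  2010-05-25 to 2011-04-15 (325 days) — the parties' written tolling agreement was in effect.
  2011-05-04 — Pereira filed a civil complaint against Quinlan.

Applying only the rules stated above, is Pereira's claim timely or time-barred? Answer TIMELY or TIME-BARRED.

The claim accrued on 2010-03-22, when the wrongful act occurred.
The untolled deadline — 6 months after 2010-03-22 — is 2010-09-22.
The written tolling agreement from 2010-05-25 to 2011-04-15 tolled the period for 325 days, extending the deadline to 2011-08-13.
Filing on 2011-05-04 beat the 2011-08-13 deadline — the action is timely.

TIMELY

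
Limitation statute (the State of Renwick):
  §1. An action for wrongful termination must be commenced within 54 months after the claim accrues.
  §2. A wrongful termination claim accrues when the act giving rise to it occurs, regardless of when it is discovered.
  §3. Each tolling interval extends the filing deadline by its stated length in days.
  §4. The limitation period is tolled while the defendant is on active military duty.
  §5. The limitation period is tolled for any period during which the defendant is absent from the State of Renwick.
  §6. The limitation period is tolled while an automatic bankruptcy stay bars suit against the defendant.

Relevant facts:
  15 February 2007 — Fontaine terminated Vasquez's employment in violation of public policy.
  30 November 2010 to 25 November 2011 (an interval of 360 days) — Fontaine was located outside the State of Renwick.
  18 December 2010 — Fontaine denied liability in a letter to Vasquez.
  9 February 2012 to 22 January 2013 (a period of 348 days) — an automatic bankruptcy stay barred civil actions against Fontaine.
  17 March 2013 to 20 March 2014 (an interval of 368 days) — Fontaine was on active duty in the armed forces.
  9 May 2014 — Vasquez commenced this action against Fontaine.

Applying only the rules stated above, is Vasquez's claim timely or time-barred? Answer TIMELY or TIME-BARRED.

TIMELY

The claim accrued on 15 February 2007, the date of the act.
Adding the 54 months base period to 15 February 2007 gives a deadline of 15 August 2011, before any tolling.
The defendant's absence from the jurisdiction from 30 November 2010 to 25 November 2011 tolled the period for 360 days, extending the deadline to 9 August 2012.
The automatic bankruptcy stay from 9 February 2012 to 22 January 2013 tolled the period for 348 days, extending the deadline to 23 July 2013.
The period was tolled for 368 days by the defendant's active military service (17 March 2013 to 20 March 2014), pushing the deadline to 26 July 2014.
Nothing else in the chronology tolls or restarts the period.
The 9 May 2014 filing precedes the 26 July 2014 deadline; the claim is timely.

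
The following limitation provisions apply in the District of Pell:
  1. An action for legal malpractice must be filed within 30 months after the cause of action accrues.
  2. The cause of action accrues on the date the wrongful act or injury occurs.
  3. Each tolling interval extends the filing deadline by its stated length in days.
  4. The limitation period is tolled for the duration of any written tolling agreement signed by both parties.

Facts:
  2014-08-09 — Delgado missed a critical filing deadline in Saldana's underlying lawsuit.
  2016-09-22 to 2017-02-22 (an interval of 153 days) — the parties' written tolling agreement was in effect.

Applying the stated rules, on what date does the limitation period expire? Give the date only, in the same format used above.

2017-07-12

The claim accrued on 2014-08-09, when the wrongful act occurred.
The untolled deadline — 30 months after 2014-08-09 — is 2017-02-09.
The written tolling agreement from 2016-09-22 to 2017-02-22 tolled the period for 153 days, extending the deadline to 2017-07-12.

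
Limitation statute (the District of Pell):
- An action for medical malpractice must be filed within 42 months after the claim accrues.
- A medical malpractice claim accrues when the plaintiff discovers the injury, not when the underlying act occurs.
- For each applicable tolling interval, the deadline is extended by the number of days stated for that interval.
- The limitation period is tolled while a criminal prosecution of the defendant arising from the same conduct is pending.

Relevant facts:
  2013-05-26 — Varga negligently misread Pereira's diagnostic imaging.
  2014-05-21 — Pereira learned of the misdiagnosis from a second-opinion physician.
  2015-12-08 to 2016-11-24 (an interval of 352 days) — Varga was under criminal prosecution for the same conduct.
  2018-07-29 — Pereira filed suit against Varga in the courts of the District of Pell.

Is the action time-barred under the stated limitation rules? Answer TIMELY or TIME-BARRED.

TIMELY

The claim did not accrue until Pereira discovered the injury on 2014-05-21; the 2013-05-26 act date does not start the clock under the stated rule.
Adding the 42 months base period to 2014-05-21 gives a deadline of 2017-11-21, before any tolling.
Because the pending criminal prosecution ran from 2015-12-08 to 2016-11-24, the deadline is extended by 352 days to 2018-11-08.
Filing on 2018-07-29 beat the 2018-11-08 deadline — the action is timely.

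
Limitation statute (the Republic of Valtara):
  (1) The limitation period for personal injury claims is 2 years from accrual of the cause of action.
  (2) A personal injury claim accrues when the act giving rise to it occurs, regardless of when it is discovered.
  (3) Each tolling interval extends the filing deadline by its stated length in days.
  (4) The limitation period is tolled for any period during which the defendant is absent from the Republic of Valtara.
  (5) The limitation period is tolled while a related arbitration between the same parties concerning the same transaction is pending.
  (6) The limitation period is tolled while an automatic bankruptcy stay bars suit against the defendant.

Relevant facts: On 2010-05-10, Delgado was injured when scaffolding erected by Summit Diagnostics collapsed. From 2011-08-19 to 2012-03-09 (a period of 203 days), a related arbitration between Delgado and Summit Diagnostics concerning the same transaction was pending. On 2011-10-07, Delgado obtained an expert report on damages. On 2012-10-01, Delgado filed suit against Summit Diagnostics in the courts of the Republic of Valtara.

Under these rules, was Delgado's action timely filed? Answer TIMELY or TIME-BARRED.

TIMELY

The claim accrued on 2010-05-10, when the wrongful act occurred.
The untolled deadline — 2 years after 2010-05-10 — is 2012-05-10.
Because the pending related arbitration ran from 2011-08-19 to 2012-03-09, the deadline is extended by 203 days to 2012-11-29.
The other events in the timeline have no effect on the limitation period under the stated rules.
Delgado filed on 2012-10-01, before the 2012-11-29 deadline, so the action is timely.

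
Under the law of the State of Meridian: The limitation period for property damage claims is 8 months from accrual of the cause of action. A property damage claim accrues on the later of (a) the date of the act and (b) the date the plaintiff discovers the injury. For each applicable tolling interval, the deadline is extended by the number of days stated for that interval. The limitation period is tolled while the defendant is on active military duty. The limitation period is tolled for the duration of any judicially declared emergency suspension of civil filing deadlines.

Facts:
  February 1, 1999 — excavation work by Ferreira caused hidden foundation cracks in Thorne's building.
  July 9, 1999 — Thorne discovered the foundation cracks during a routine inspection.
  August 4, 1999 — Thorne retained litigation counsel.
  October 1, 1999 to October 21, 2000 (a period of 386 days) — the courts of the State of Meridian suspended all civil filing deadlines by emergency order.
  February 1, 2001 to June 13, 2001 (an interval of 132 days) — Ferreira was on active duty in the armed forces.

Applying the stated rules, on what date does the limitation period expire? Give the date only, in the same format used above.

Taking the later of the act (February 1, 1999) and discovery (July 9, 1999), the claim accrued on July 9, 1999.
Adding the 8 months base period to July 9, 1999 gives a deadline of March 9, 2000, before any tolling.
The period was tolled for 386 days by the emergency suspension of filing deadlines (October 1, 1999 to October 21, 2000), pushing the deadline to March 30, 2001.
The defendant's active military service from February 1, 2001 to June 13, 2001 tolled the period for 132 days, extending the deadline to August 9, 2001.
Nothing else in the chronology tolls or restarts the period.

August 9, 2001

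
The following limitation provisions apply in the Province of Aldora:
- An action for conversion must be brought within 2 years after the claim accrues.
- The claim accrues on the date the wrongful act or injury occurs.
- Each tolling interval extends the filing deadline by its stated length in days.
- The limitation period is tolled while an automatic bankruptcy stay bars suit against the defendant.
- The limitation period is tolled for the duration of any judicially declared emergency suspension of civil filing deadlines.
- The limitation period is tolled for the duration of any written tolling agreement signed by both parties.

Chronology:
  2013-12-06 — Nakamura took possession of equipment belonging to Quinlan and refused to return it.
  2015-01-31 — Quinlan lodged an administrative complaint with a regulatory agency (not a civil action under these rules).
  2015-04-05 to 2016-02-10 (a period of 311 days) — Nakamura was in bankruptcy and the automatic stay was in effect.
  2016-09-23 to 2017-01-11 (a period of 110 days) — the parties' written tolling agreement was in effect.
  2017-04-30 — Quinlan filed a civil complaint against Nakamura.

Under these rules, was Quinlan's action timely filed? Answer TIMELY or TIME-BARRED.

The claim accrued on 2013-12-06, the date of the act.
The untolled deadline — 2 years after 2013-12-06 — is 2015-12-06.
The automatic bankruptcy stay from 2015-04-05 to 2016-02-10 tolled the period for 311 days, extending the deadline to 2016-10-12.
The period was tolled for 110 days by the written tolling agreement (2016-09-23 to 2017-01-11), pushing the deadline to 2017-01-30.
None of the other events listed affects the running of the period under the stated rules.
Quinlan filed on 2017-04-30, after the 2017-01-30 deadline, so the action is time-barred.

TIME-BARRED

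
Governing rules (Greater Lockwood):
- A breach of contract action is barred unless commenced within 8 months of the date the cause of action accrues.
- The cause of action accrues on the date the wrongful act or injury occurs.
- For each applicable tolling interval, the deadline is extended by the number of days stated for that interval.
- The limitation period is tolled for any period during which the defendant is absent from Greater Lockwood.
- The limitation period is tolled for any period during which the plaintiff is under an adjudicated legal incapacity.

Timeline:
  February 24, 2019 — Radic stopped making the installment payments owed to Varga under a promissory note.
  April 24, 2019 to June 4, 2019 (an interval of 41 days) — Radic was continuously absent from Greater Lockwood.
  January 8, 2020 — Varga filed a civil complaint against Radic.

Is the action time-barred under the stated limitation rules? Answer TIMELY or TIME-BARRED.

The claim accrued on February 24, 2019, when the wrongful act occurred.
The untolled deadline — 8 months after February 24, 2019 — is October 24, 2019.
The period was tolled for 41 days by the defendant's absence from the jurisdiction (April 24, 2019 to June 4, 2019), pushing the deadline to December 4, 2019.
Filing on January 8, 2020 missed the December 4, 2019 deadline — the action is time-barred.

TIME-BARRED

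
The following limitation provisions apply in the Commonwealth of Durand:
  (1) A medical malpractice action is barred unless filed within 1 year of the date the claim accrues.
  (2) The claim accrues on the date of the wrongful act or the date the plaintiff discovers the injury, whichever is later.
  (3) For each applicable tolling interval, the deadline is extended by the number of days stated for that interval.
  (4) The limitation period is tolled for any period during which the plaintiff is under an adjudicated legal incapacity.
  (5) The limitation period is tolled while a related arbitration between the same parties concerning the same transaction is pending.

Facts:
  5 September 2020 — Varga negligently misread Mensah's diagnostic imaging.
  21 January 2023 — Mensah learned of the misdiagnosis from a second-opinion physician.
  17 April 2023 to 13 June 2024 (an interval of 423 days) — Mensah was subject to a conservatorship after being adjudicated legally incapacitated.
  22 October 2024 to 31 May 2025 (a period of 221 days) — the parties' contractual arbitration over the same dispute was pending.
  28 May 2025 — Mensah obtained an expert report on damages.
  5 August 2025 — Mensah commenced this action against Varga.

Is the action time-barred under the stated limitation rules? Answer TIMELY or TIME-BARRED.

TIMELY

Taking the later of the act (5 September 2020) and discovery (21 January 2023), the claim accrued on 21 January 2023.
1 year from 21 January 2023 is 21 January 2024.
The plaintiff's legal incapacity from 17 April 2023 to 13 June 2024 tolled the period for 423 days, extending the deadline to 19 March 2025.
Because the pending related arbitration ran from 22 October 2024 to 31 May 2025, the deadline is extended by 221 days to 26 October 2025.
The other events in the timeline have no effect on the limitation period under the stated rules.
Mensah filed on 5 August 2025, before the 26 October 2025 deadline, so the action is timely.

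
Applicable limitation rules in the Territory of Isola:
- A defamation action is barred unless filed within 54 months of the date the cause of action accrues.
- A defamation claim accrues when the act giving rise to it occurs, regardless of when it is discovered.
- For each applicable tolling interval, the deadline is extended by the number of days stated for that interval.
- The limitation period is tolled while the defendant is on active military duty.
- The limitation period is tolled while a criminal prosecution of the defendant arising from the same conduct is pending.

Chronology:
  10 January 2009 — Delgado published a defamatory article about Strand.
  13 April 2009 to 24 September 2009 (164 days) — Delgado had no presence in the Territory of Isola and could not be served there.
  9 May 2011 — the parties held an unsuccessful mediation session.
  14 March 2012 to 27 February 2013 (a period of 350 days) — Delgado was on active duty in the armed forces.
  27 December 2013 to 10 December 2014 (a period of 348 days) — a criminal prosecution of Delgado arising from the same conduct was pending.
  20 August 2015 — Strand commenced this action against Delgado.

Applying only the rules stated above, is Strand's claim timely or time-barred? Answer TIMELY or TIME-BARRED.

The limitation period began to run on 10 January 2009.
54 months from 10 January 2009 is 10 July 2013.
The defendant's active military service from 14 March 2012 to 27 February 2013 tolled the period for 350 days, extending the deadline to 25 June 2014.
The period was tolled for 348 days by the pending criminal prosecution (27 December 2013 to 10 December 2014), pushing the deadline to 8 June 2015.
Although the defendant's absence ran from 13 April 2009 to 24 September 2009, the stated rules do not make that a tolling event, so it is disregarded.
Nothing else in the chronology tolls or restarts the period.
The 20 August 2015 filing falls after the 8 June 2015 deadline; the claim is time-barred.

TIME-BARRED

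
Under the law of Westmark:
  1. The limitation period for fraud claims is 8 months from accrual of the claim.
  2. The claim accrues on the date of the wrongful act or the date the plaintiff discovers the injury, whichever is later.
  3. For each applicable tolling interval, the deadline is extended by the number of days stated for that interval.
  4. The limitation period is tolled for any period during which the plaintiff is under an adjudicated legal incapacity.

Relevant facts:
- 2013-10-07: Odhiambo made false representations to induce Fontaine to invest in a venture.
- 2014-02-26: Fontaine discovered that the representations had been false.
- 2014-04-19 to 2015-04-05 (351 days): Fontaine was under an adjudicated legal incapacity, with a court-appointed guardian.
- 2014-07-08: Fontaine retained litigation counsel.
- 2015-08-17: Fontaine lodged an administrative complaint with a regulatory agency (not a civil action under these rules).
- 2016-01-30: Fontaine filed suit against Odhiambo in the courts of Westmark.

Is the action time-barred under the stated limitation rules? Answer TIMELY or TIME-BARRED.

The claim accrued on 2014-02-26 — the later of the 2013-10-07 act and the 2014-02-26 discovery.
8 months from 2014-02-26 is 2014-10-26.
The period was tolled for 351 days by the plaintiff's legal incapacity (2014-04-19 to 2015-04-05), pushing the deadline to 2015-10-12.
Nothing else in the chronology tolls or restarts the period.
Filing on 2016-01-30 missed the 2015-10-12 deadline — the action is time-barred.

TIME-BARRED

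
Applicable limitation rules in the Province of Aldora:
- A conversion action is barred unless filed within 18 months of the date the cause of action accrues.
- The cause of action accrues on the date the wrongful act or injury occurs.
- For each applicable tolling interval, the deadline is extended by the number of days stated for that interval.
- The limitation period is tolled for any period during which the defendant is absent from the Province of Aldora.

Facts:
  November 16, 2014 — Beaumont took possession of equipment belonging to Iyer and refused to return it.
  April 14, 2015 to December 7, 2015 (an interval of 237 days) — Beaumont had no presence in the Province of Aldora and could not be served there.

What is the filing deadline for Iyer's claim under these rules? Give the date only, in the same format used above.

January 8, 2017

The claim accrued on November 16, 2014, when the wrongful act occurred.
The untolled deadline — 18 months after November 16, 2014 — is May 16, 2016.
The period was tolled for 237 days by the defendant's absence from the jurisdiction (April 14, 2015 to December 7, 2015), pushing the deadline to January 8, 2017.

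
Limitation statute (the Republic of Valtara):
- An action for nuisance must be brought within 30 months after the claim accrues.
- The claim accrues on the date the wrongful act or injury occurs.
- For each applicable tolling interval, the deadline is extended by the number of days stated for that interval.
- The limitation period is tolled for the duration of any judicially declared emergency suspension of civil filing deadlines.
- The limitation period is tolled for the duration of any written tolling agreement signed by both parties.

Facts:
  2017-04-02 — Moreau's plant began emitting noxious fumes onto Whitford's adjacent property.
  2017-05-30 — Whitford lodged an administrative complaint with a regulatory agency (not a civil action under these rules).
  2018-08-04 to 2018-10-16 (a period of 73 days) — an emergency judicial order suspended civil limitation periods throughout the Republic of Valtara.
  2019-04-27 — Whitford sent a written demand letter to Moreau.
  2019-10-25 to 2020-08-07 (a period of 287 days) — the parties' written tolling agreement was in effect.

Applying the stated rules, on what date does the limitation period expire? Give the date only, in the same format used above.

The limitation period began to run on 2017-04-02.
Adding the 30 months base period to 2017-04-02 gives a deadline of 2019-10-02, before any tolling.
Because the emergency suspension of filing deadlines ran from 2018-08-04 to 2018-10-16, the deadline is extended by 73 days to 2019-12-14.
The period was tolled for 287 days by the written tolling agreement (2019-10-25 to 2020-08-07), pushing the deadline to 2020-09-26.
Nothing else in the chronology tolls or restarts the period.

2020-09-26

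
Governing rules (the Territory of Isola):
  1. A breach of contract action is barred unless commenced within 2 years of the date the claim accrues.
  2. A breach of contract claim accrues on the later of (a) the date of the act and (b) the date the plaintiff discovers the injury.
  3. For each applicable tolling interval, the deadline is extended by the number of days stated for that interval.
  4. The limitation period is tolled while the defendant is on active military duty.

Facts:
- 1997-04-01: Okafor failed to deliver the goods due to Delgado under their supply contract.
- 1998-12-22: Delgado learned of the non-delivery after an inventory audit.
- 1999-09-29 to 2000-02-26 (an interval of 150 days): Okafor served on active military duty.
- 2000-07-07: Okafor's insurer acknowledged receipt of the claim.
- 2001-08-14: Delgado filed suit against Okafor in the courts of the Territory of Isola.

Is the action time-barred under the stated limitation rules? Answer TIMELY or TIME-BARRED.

TIME-BARRED

Taking the later of the act (1997-04-01) and discovery (1998-12-22), the claim accrued on 1998-12-22.
Adding the 2 years base period to 1998-12-22 gives a deadline of 2000-12-22, before any tolling.
The defendant's active military service from 1999-09-29 to 2000-02-26 tolled the period for 150 days, extending the deadline to 2001-05-21.
Nothing else in the chronology tolls or restarts the period.
Delgado filed on 2001-08-14, after the 2001-05-21 deadline, so the action is time-barred.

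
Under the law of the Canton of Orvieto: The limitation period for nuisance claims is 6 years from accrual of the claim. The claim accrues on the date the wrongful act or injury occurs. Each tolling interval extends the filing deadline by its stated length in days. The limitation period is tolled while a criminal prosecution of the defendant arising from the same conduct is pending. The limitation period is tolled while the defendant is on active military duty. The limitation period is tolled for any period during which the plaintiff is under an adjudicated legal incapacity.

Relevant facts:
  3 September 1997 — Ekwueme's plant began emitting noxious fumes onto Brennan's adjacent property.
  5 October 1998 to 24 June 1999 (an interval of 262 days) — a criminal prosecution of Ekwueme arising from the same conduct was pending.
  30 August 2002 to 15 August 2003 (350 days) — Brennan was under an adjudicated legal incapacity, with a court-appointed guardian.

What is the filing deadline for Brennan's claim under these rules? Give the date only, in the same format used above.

7 May 2005

The claim accrued on 3 September 1997, when the wrongful act occurred.
6 years from 3 September 1997 is 3 September 2003.
The period was tolled for 262 days by the pending criminal prosecution (5 October 1998 to 24 June 1999), pushing the deadline to 22 May 2004.
Because the plaintiff's legal incapacity ran from 30 August 2002 to 15 August 2003, the deadline is extended by 350 days to 7 May 2005.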